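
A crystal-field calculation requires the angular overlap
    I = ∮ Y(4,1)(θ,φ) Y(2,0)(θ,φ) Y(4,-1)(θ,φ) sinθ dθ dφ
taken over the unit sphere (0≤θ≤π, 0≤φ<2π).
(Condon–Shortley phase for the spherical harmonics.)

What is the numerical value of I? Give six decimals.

m-sum 0 ✓  L=10 even ✓  2≤4≤6 ✓
Π(2lᵢ+1) = 9×5×9 = 405
triangle coeff Δ(4,2,4) = 1/13860
Σ_t [0,2]: t=0:+1/192 t=1:−1/36 t=2:+1/192 = -5/288
(3j)²=20/693 [(4 2 4; 0 0 0)], sign=-1
Σ_t [0,2]: t=0:+1/144 t=1:−1/48 t=2:+1/480 = -17/1440
(3j)²=289/13860 [(4 2 4; 1 0 -1)], sign=+1
⇒ 4πI² = 1445/5929
I = (-1)√(1445/5929/(4π)) = -0.13926381

-0.139264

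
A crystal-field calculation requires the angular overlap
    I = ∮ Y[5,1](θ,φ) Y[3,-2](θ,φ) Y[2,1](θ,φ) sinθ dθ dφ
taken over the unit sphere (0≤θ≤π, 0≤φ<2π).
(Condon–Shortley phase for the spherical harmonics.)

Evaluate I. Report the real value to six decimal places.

-0.117387

Checks pass: Σm=0; 10 even; l₃=2∈[2,8].
(2·5+1)(2·3+1)(2·2+1) = 385
Δ: 6! 4! 0! / 11! → 1/2310
sum: t=3:−1/144 = -1/144
3j²(5 3 2; 0 0 0) = Δ·Π!·Σ² = 10/231  (sign -1)
sum: t=1:−1/720 = -1/720
3j²(5 3 2; 1 -2 1) = Δ·Π!·Σ² = 4/385  (sign +1)
combine: 4πI² = 385·10/231·4/385 = 40/231
take √, sign -1: I = -0.11738675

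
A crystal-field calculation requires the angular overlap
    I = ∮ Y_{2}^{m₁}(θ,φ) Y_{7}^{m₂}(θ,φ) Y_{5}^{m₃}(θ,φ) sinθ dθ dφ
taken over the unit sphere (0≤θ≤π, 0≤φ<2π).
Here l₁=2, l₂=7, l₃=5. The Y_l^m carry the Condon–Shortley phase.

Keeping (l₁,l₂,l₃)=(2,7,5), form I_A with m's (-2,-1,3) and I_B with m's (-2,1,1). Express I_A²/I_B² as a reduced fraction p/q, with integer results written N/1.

Same 2,7,5: normalisation and zero-m 3j drop out of the ratio.
A: Δ: 4! 0! 10! / 15! → 1/15015; sum: t=4:+1/1935360 = 1/1935360; 3j²(2 7 5; -2 -1 3) = Δ·Π!·Σ² = 1/1001  (sign +1)
B: Δ: 4! 0! 10! / 15! → 1/15015; sum: t=4:+1/414720 = 1/414720; 3j²(2 7 5; -2 1 1) = Δ·Π!·Σ² = 2/429  (sign +1)
I_A²/I_B² = (1/1001)/(2/429) = 3/14

3/14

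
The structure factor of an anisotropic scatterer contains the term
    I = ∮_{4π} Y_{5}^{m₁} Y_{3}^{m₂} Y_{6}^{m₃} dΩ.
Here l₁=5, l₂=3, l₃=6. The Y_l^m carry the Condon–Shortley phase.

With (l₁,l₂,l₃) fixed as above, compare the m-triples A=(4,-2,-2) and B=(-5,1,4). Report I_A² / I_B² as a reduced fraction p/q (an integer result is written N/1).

5/6

Same 5,3,6: normalisation and zero-m 3j drop out of the ratio.
A: Δ: 2! 8! 4! / 15! → 1/675675; sum: t=0:+1/60480 t=1:−1/967680 = 1/64512; 3j²(5 3 6; 4 -2 -2) = Δ·Π!·Σ² = 15/1001  (sign +1)
B: Δ: 2! 8! 4! / 15! → 1/675675; sum: t=2:+1/322560 = 1/322560; 3j²(5 3 6; -5 1 4) = Δ·Π!·Σ² = 18/1001  (sign +1)
I_A²/I_B² = (15/1001)/(18/1001) = 5/6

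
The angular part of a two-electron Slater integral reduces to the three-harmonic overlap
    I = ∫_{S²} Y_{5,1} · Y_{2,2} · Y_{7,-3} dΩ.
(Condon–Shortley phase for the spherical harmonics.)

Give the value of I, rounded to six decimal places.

Rules hold: Σm=0, L=14 even, 3≤7≤7.
N = 11·5·15 = 825
Δ = 0!·10!·4!/15! = 1/15015
Racah Σ t=0..0: t=0:+1/57600 = 1/57600
⇒ 3j(5 2 7; 0 0 0)² = 21/715, sgn -1
Racah Σ t=0..0: t=0:+1/414720 = 1/414720
⇒ 3j(5 2 7; 1 2 -3)² = 2/143, sgn +1
4πI² = N·(3j₀)²·(3jₘ)² = 630/1859
I = -1·√(0.338892/4π) = -0.16421985

-0.164220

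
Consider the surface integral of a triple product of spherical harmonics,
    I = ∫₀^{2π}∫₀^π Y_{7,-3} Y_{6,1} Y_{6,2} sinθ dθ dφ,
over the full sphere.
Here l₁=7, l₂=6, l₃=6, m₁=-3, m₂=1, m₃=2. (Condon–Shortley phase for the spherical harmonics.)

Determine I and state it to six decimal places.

0.000000

l₁+l₂+l₃=19 is odd: 3j(l;000)=0 ⇒ I=0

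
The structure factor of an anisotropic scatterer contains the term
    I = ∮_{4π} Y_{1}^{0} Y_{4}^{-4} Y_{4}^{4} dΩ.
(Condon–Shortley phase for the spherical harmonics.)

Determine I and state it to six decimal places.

Σlᵢ=9 odd — θ-integrand is odd under cosθ→−cosθ; I=0

0.000000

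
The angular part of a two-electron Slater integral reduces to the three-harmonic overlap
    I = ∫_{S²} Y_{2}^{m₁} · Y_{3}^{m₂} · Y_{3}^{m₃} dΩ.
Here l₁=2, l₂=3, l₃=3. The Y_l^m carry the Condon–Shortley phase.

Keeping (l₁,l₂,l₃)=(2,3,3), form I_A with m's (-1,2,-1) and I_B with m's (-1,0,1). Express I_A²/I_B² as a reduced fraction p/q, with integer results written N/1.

Same 2,3,3: normalisation and zero-m 3j drop out of the ratio.
A: Δ: 2! 2! 4! / 9! → 1/3780; sum: t=1:−1/48 t=2:+1/12 = 1/16; 3j²(2 3 3; -1 2 -1) = Δ·Π!·Σ² = 1/28  (sign +1)
B: Δ: 2! 2! 4! / 9! → 1/3780; sum: t=1:−1/8 t=2:+1/12 = -1/24; 3j²(2 3 3; -1 0 1) = Δ·Π!·Σ² = 1/210  (sign -1)
I_A²/I_B² = (1/28)/(1/210) = 15/2

15/2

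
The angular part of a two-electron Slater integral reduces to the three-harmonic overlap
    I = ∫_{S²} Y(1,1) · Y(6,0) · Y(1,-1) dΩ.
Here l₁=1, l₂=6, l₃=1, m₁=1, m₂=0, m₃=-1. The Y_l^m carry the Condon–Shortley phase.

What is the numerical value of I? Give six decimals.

0.000000

triangle: need 5≤l₃≤7, have 1; I=0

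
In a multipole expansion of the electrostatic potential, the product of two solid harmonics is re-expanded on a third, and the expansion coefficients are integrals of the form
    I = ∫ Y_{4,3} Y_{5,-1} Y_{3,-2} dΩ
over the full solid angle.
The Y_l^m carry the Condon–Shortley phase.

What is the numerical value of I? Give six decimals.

Checks pass: Σm=0; 12 even; l₃=3∈[1,9].
(2·4+1)(2·5+1)(2·3+1) = 693
Δ: 6! 2! 4! / 13! → 1/180180
sum: t=2:+1/576 t=3:−1/144 t=4:+1/576 = -1/288
3j²(4 5 3; 0 0 0) = Δ·Π!·Σ² = 20/1001  (sign +1)
sum: t=0:+1/17280 t=1:−1/1440 = -11/17280
3j²(4 5 3; 3 -1 -2) = Δ·Π!·Σ² = 11/468  (sign +1)
combine: 4πI² = 693·20/1001·11/468 = 55/169
take √, sign +1: I = 0.16092854

0.160929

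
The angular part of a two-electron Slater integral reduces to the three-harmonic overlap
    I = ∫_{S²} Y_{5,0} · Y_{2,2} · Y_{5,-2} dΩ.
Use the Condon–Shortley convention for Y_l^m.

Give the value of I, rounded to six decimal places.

-0.191372

m-sum 0 ✓  L=12 even ✓  3≤5≤7 ✓
Π(2lᵢ+1) = 11×5×11 = 605
triangle coeff Δ(5,2,5) = 1/38610
Σ_t [0,2]: t=0:+1/2880 t=1:−1/576 t=2:+1/2880 = -1/960
(3j)²=10/429 [(5 2 5; 0 0 0)], sign=+1
Σ_t [2,2]: t=2:+1/2880 = 1/2880
(3j)²=14/429 [(5 2 5; 0 2 -2)], sign=-1
⇒ 4πI² = 700/1521
I = (-1)√(700/1521/(4π)) = -0.19137248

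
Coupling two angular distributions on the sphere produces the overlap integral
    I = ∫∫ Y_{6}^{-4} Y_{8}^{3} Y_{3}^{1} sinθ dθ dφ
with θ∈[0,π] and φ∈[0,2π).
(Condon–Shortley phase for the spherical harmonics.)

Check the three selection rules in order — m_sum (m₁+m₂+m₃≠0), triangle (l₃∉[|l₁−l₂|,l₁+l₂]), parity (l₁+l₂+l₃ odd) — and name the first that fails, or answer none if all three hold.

m₁+m₂+m₃ = -4 + 3 + 1 = 0  ✓
triangle: |6−8|=2 ≤ l₃=3 ≤ 6+8=14  ✓
parity: l₁+l₂+l₃ = 17 is odd  ✗

parity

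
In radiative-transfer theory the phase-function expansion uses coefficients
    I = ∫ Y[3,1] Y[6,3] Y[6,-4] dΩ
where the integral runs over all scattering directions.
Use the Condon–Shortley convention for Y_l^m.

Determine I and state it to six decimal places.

0.000000

l₁+l₂+l₃=15 is odd: 3j(l;000)=0 ⇒ I=0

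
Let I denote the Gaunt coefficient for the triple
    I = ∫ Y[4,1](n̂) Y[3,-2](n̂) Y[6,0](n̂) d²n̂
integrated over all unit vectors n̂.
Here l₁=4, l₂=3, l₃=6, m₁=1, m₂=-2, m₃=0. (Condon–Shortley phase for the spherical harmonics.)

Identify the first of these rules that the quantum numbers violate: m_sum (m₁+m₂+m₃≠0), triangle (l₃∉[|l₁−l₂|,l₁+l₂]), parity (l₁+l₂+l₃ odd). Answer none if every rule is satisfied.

Σmᵢ = -1  ✗
l₃∈[|l₁−l₂|,l₁+l₂]=[1,7], have l₃=6
Σlᵢ = 13 ⇒ odd

m_sum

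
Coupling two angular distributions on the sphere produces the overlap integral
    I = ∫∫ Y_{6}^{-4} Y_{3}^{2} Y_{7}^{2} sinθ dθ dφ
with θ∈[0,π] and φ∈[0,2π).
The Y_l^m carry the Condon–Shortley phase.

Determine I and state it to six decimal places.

m-sum 0 ✓  L=16 even ✓  3≤7≤9 ✓
Π(2lᵢ+1) = 13×7×15 = 1365
triangle coeff Δ(6,3,7) = 1/2042040
Σ_t [0,2]: t=0:+1/207360 t=1:−1/57600 t=2:+1/207360 = -1/129600
(3j)²=168/12155 [(6 3 7; 0 0 0)], sign=+1
Σ_t [1,2]: t=1:−1/8709120 t=2:+1/967680 = 1/1088640
(3j)²=800/51051 [(6 3 7; -4 2 2)], sign=-1
⇒ 4πI² = 134400/454597
I = (-1)√(134400/454597/(4π)) = -0.15338448

-0.153384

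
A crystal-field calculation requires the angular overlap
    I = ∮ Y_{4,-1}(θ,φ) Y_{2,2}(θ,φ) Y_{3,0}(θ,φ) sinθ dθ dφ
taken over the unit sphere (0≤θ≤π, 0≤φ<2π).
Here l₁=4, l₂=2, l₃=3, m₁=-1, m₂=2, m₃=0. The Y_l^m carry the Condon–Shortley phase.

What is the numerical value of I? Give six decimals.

-1 + 2 + 0 = 1 ≠ 0: azimuthal integral kills it; I = 0

0.000000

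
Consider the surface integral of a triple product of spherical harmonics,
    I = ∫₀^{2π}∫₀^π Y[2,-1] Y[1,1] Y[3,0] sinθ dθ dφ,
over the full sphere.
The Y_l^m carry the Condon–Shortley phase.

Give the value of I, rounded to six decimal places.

Checks pass: Σm=0; 6 even; l₃=3∈[1,3].
(2·2+1)(2·1+1)(2·3+1) = 105
Δ: 0! 4! 2! / 7! → 1/105
sum: t=0:+1/4 = 1/4
3j²(2 1 3; 0 0 0) = Δ·Π!·Σ² = 3/35  (sign -1)
sum: t=0:+1/12 = 1/12
3j²(2 1 3; -1 1 0) = Δ·Π!·Σ² = 1/35  (sign -1)
combine: 4πI² = 105·3/35·1/35 = 9/35
take √, sign +1: I = 0.14304817

0.143048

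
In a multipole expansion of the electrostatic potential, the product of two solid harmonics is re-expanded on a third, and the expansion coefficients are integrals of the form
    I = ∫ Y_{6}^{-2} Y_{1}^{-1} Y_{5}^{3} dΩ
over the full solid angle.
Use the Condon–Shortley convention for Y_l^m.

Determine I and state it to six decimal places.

Rules hold: Σm=0, L=12 even, 5≤5≤7.
N = 13·3·11 = 429
Δ = 2!·10!·0!/13! = 1/858
Racah Σ t=1..1: t=1:−1/14400 = -1/14400
⇒ 3j(6 1 5; 0 0 0)² = 6/143, sgn +1
Racah Σ t=0..0: t=0:+1/161280 = 1/161280
⇒ 3j(6 1 5; -2 -1 3)² = 1/143, sgn +1
4πI² = N·(3j₀)²·(3jₘ)² = 18/143
I = +1·√(0.125874/4π) = 0.10008369

0.100084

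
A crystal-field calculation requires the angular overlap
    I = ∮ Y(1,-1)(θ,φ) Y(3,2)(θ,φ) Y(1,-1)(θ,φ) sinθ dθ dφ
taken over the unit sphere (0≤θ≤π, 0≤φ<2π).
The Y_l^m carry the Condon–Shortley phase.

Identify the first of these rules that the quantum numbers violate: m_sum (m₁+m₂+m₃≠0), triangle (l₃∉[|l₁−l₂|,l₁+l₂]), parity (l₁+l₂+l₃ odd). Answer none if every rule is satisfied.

triangle

azimuthal sum: -1 + 2 − 1 = 0  ✓
2 ≤ 1 ≤ 4 (triangle on l)  ✗
L = 1 + 3 + 1 = 5 (odd)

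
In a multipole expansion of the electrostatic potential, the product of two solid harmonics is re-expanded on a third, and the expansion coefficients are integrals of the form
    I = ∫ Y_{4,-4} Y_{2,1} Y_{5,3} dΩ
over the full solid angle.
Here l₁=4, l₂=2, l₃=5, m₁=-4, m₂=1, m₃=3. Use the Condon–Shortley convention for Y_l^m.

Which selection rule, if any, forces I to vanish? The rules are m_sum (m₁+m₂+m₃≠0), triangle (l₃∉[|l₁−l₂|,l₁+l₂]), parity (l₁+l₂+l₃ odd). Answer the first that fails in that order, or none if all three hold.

m₁+m₂+m₃ = -4 + 1 + 3 = 0  ✓
triangle: |4−2|=2 ≤ l₃=5 ≤ 4+2=6  ✓
parity: l₁+l₂+l₃ = 11 is odd  ✗

parity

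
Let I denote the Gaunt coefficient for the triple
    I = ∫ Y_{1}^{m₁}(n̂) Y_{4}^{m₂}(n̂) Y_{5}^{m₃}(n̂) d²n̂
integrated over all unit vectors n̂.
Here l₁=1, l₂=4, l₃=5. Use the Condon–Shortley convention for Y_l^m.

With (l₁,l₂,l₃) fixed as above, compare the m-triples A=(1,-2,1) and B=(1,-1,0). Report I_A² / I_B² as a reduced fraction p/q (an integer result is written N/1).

3/5

l's match ⇒ only the (l;m) 3-j factors differ between A and B.
A: triangle coeff Δ(1,4,5) = 1/495; Σ_t [0,0]: t=0:+1/2880 = 1/2880; (3j)²=2/165 [(1 4 5; 1 -2 1)], sign=+1
B: triangle coeff Δ(1,4,5) = 1/495; Σ_t [0,0]: t=0:+1/1440 = 1/1440; (3j)²=2/99 [(1 4 5; 1 -1 0)], sign=-1
I_A²/I_B² = (2/165)/(2/99) = 3/5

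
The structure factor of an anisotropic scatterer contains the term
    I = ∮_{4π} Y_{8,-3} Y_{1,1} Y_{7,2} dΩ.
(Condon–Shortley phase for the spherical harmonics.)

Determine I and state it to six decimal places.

-0.226917

m-sum 0 ✓  L=16 even ✓  7≤7≤9 ✓
Π(2lᵢ+1) = 17×3×15 = 765
triangle coeff Δ(8,1,7) = 1/2040
Σ_t [1,1]: t=1:−1/25401600 = -1/25401600
(3j)²=8/255 [(8 1 7; 0 0 0)], sign=+1
Σ_t [2,2]: t=2:+1/87091200 = 1/87091200
(3j)²=11/408 [(8 1 7; -3 1 2)], sign=-1
⇒ 4πI² = 11/17
I = (-1)√(11/17/(4π)) = -0.22691696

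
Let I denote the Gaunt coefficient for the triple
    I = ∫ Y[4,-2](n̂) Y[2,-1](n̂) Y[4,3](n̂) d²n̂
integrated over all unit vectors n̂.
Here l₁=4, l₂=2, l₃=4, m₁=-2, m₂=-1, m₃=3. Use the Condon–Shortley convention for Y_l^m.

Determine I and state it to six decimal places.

-0.187702

m-sum 0 ✓  L=10 even ✓  2≤4≤6 ✓
Π(2lᵢ+1) = 9×5×9 = 405
triangle coeff Δ(4,2,4) = 1/13860
Σ_t [0,2]: t=0:+1/192 t=1:−1/36 t=2:+1/192 = -5/288
(3j)²=20/693 [(4 2 4; 0 0 0)], sign=-1
Σ_t [0,1]: t=0:+1/1440 t=1:−1/240 = -1/288
(3j)²=5/132 [(4 2 4; -2 -1 3)], sign=+1
⇒ 4πI² = 375/847
I = (-1)√(375/847/(4π)) = -0.18770204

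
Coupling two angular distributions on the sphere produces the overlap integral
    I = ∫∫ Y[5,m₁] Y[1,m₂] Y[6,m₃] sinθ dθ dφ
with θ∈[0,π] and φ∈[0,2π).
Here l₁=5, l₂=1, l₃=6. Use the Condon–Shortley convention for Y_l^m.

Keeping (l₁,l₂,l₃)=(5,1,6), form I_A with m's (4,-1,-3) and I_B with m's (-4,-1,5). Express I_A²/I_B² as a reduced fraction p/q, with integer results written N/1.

Shared (l₁,l₂,l₃)=(5,1,6): N and (l;000)² cancel in I_A²/I_B².
A: Δ = 0!·10!·2!/13! = 1/858; Racah Σ t=0..0: t=0:+1/725760 = 1/725760; ⇒ 3j(5 1 6; 4 -1 -3)² = 1/286, sgn -1
B: Δ = 0!·10!·2!/13! = 1/858; Racah Σ t=0..0: t=0:+1/725760 = 1/725760; ⇒ 3j(5 1 6; -4 -1 5)² = 5/78, sgn -1
I_A²/I_B² = (1/286)/(5/78) = 3/55

3/55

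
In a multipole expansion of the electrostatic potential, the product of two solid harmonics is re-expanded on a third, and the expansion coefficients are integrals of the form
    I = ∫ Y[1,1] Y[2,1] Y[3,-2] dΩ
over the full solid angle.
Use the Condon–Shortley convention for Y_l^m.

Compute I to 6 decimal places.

m-sum 0 ✓  L=6 even ✓  1≤3≤3 ✓
Π(2lᵢ+1) = 3×5×7 = 105
triangle coeff Δ(1,2,3) = 1/105
Σ_t [0,0]: t=0:+1/4 = 1/4
(3j)²=3/35 [(1 2 3; 0 0 0)], sign=-1
Σ_t [0,0]: t=0:+1/12 = 1/12
(3j)²=2/21 [(1 2 3; 1 1 -2)], sign=-1
⇒ 4πI² = 6/7
I = (+1)√(6/7/(4π)) = 0.26116903

0.261169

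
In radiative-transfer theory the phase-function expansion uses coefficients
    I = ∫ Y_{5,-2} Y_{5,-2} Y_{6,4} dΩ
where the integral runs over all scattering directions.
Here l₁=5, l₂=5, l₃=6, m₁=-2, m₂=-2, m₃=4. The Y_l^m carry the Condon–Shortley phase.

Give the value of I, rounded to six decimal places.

0.137762

Rules hold: Σm=0, L=16 even, 0≤6≤10.
N = 11·11·13 = 1573
Δ = 4!·6!·6!/17! = 1/28588560
Racah Σ t=0..4: t=0:+1/345600 t=1:−1/13824 t=2:+1/5184 t=3:−1/13824 t=4:+1/345600 = 7/129600
⇒ 3j(5 5 6; 0 0 0)² = 80/7293, sgn +1
Racah Σ t=1..3: t=1:−1/207360 t=2:+1/57600 t=3:−1/207360 = 1/129600
⇒ 3j(5 5 6; -2 -2 4)² = 168/12155, sgn +1
4πI² = N·(3j₀)²·(3jₘ)² = 896/3757
I = +1·√(0.238488/4π) = 0.13776169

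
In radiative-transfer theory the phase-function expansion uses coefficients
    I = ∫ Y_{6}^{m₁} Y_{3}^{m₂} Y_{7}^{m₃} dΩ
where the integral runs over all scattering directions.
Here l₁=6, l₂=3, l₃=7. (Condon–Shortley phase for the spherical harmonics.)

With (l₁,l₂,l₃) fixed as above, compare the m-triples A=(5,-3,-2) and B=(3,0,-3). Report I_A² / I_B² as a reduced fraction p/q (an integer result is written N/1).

Same 6,3,7: normalisation and zero-m 3j drop out of the ratio.
A: Δ: 2! 10! 4! / 17! → 1/2042040; sum: t=0:+1/17418240 = 1/17418240; 3j²(6 3 7; 5 -3 -2) = Δ·Π!·Σ² = 25/12376  (sign -1)
B: Δ: 2! 10! 4! / 17! → 1/2042040; sum: t=0:+1/362880 t=1:−1/322560 t=2:+1/4354560 = -1/8709120; 3j²(6 3 7; 3 0 -3) = Δ·Π!·Σ² = 3/68068  (sign -1)
I_A²/I_B² = (25/12376)/(3/68068) = 275/6

275/6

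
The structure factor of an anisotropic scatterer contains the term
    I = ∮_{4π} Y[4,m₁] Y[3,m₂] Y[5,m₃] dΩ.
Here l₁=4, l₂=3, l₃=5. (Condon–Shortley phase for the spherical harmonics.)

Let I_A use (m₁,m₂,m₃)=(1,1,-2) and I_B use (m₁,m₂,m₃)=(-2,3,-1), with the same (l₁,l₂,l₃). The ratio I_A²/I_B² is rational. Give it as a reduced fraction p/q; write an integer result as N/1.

Same 4,3,5: normalisation and zero-m 3j drop out of the ratio.
A: Δ: 2! 6! 4! / 13! → 1/180180; sum: t=0:+1/1728 t=1:−1/288 t=2:+1/960 = -1/540; 3j²(4 3 5; 1 1 -2) = Δ·Π!·Σ² = 128/6435  (sign +1)
B: Δ: 2! 6! 4! / 13! → 1/180180; sum: t=2:+1/2304 = 1/2304; 3j²(4 3 5; -2 3 -1) = Δ·Π!·Σ² = 75/4004  (sign +1)
I_A²/I_B² = (128/6435)/(75/4004) = 3584/3375

3584/3375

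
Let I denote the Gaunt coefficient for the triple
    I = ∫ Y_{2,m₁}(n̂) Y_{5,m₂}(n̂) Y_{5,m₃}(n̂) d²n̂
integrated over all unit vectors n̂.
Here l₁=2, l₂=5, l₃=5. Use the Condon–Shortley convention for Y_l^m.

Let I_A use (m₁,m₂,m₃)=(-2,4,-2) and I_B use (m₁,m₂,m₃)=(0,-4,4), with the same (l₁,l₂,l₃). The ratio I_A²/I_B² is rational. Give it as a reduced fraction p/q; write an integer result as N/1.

Same 2,5,5: normalisation and zero-m 3j drop out of the ratio.
A: Δ: 2! 2! 8! / 13! → 1/38610; sum: t=2:+1/20160 = 1/20160; 3j²(2 5 5; -2 4 -2) = Δ·Π!·Σ² = 12/715  (sign -1)
B: Δ: 2! 2! 8! / 13! → 1/38610; sum: t=0:+1/20160 t=1:−1/40320 = 1/40320; 3j²(2 5 5; 0 -4 4) = Δ·Π!·Σ² = 6/715  (sign -1)
I_A²/I_B² = (12/715)/(6/715) = 2/1

2/1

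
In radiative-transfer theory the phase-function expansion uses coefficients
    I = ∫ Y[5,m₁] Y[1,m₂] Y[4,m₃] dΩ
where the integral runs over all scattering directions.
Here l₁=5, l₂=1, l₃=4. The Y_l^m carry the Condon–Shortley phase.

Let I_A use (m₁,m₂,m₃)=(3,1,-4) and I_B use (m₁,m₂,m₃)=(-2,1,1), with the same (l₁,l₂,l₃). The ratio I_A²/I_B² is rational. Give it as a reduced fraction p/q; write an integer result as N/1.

Shared (l₁,l₂,l₃)=(5,1,4): N and (l;000)² cancel in I_A²/I_B².
A: Δ = 2!·8!·0!/11! = 1/495; Racah Σ t=2..2: t=2:+1/80640 = 1/80640; ⇒ 3j(5 1 4; 3 1 -4)² = 1/495, sgn +1
B: Δ = 2!·8!·0!/11! = 1/495; Racah Σ t=2..2: t=2:+1/1440 = 1/1440; ⇒ 3j(5 1 4; -2 1 1)² = 7/165, sgn -1
I_A²/I_B² = (1/495)/(7/165) = 1/21

1/21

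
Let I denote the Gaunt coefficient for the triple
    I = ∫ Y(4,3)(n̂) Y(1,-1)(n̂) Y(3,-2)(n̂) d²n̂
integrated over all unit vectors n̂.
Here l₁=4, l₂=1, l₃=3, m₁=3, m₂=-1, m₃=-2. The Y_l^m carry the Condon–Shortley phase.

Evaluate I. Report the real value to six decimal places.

-0.282095

m-sum 0 ✓  L=8 even ✓  3≤3≤5 ✓
Π(2lᵢ+1) = 9×3×7 = 189
triangle coeff Δ(4,1,3) = 1/252
Σ_t [1,1]: t=1:−1/36 = -1/36
(3j)²=4/63 [(4 1 3; 0 0 0)], sign=+1
Σ_t [0,0]: t=0:+1/240 = 1/240
(3j)²=1/12 [(4 1 3; 3 -1 -2)], sign=-1
⇒ 4πI² = 1/1
I = (-1)√(1/1/(4π)) = -0.28209479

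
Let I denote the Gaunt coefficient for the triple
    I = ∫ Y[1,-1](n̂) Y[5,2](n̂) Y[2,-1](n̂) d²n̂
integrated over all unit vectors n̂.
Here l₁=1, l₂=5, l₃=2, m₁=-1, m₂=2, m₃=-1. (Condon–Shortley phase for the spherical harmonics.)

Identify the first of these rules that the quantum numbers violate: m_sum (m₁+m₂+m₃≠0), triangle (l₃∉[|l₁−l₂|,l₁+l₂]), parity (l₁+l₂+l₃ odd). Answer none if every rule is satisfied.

triangle

Σmᵢ = 0  ✓
l₃∈[|l₁−l₂|,l₁+l₂]=[4,6], have l₃=2  ✗
Σlᵢ = 8 ⇒ even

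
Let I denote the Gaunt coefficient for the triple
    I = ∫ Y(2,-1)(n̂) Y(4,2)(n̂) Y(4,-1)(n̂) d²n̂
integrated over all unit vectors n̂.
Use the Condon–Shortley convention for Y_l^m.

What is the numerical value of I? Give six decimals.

Checks pass: Σm=0; 10 even; l₃=4∈[2,6].
(2·2+1)(2·4+1)(2·4+1) = 405
Δ: 2! 2! 6! / 11! → 1/13860
sum: t=0:+1/192 t=1:−1/36 t=2:+1/192 = -5/288
3j²(2 4 4; 0 0 0) = Δ·Π!·Σ² = 20/693  (sign -1)
sum: t=1:−1/240 t=2:+1/96 = 1/160
3j²(2 4 4; -1 2 -1) = Δ·Π!·Σ² = 27/1540  (sign -1)
combine: 4πI² = 405·20/693·27/1540 = 1215/5929
take √, sign +1: I = 0.12770047

0.127700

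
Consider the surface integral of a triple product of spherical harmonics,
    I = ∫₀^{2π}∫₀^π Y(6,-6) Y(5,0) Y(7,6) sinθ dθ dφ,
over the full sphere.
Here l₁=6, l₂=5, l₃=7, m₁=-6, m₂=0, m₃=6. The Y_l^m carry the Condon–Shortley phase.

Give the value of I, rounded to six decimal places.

0.168277

Checks pass: Σm=0; 18 even; l₃=7∈[1,11].
(2·6+1)(2·5+1)(2·7+1) = 2145
Δ: 4! 8! 6! / 19! → 1/174594420
sum: t=0:+1/4147200 t=1:−1/207360 t=2:+1/82944 t=3:−1/207360 t=4:+1/4147200 = 1/345600
3j²(6 5 7; 0 0 0) = Δ·Π!·Σ² = 420/46189  (sign -1)
sum: t=4:+1/116121600 = 1/116121600
3j²(6 5 7; -6 0 6) = Δ·Π!·Σ² = 165/9044  (sign -1)
combine: 4πI² = 2145·420/46189·165/9044 = 37125/104329
take √, sign +1: I = 0.16827739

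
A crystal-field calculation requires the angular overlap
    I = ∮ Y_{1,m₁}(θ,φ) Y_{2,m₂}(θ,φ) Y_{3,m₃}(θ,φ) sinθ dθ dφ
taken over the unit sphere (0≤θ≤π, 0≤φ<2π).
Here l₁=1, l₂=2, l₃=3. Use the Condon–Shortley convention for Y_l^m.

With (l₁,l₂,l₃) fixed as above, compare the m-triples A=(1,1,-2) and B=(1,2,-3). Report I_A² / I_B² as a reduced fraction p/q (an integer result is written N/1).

2/3

Same 1,2,3: normalisation and zero-m 3j drop out of the ratio.
A: Δ: 0! 2! 4! / 7! → 1/105; sum: t=0:+1/12 = 1/12; 3j²(1 2 3; 1 1 -2) = Δ·Π!·Σ² = 2/21  (sign -1)
B: Δ: 0! 2! 4! / 7! → 1/105; sum: t=0:+1/48 = 1/48; 3j²(1 2 3; 1 2 -3) = Δ·Π!·Σ² = 1/7  (sign +1)
I_A²/I_B² = (2/21)/(1/7) = 2/3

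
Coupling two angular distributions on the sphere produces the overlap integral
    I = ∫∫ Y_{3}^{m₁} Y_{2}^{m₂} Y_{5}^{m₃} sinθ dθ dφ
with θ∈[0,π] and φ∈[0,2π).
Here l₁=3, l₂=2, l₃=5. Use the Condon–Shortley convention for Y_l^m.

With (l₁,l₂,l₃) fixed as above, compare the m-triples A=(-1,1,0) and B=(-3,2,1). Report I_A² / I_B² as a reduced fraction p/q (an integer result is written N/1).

l's match ⇒ only the (l;m) 3-j factors differ between A and B.
A: triangle coeff Δ(3,2,5) = 1/2310; Σ_t [0,0]: t=0:+1/288 = 1/288; (3j)²=5/231 [(3 2 5; -1 1 0)], sign=-1
B: triangle coeff Δ(3,2,5) = 1/2310; Σ_t [0,0]: t=0:+1/17280 = 1/17280; (3j)²=1/2310 [(3 2 5; -3 2 1)], sign=+1
I_A²/I_B² = (5/231)/(1/2310) = 50/1

50/1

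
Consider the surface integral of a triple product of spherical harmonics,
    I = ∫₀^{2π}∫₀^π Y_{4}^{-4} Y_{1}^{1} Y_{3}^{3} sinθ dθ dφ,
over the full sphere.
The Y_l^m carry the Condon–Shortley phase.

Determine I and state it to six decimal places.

Checks pass: Σm=0; 8 even; l₃=3∈[3,5].
(2·4+1)(2·1+1)(2·3+1) = 189
Δ: 2! 6! 0! / 9! → 1/252
sum: t=1:−1/36 = -1/36
3j²(4 1 3; 0 0 0) = Δ·Π!·Σ² = 4/63  (sign +1)
sum: t=2:+1/1440 = 1/1440
3j²(4 1 3; -4 1 3) = Δ·Π!·Σ² = 1/9  (sign +1)
combine: 4πI² = 189·4/63·1/9 = 4/3
take √, sign +1: I = 0.32573501

0.325735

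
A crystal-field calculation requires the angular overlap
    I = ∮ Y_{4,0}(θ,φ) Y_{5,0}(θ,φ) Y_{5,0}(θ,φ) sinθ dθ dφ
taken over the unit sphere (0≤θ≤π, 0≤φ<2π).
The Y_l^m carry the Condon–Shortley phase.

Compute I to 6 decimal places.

0.130198

Checks pass: Σm=0; 14 even; l₃=5∈[1,9].
(2·4+1)(2·5+1)(2·5+1) = 1089
Δ: 4! 4! 6! / 15! → 1/3153150
sum: t=0:+1/69120 t=1:−1/1728 t=2:+1/576 t=3:−1/1728 t=4:+1/69120 = 7/11520
3j²(4 5 5; 0 0 0) = Δ·Π!·Σ² = 2/143  (sign -1)
(m-triple is (0,0,0) — same symbol as above.)
combine: 4πI² = 1089·2/143·2/143 = 36/169
take √, sign +1: I = 0.13019760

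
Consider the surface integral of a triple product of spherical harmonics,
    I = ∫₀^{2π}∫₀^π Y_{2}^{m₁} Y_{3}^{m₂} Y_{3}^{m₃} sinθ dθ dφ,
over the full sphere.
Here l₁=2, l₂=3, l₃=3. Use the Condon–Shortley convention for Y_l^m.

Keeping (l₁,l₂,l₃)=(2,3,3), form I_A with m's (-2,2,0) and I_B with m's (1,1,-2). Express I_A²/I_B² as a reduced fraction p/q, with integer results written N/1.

4/3

Shared (l₁,l₂,l₃)=(2,3,3): N and (l;000)² cancel in I_A²/I_B².
A: Δ = 2!·2!·4!/9! = 1/3780; Racah Σ t=2..2: t=2:+1/24 = 1/24; ⇒ 3j(2 3 3; -2 2 0)² = 1/21, sgn -1
B: Δ = 2!·2!·4!/9! = 1/3780; Racah Σ t=0..1: t=0:+1/48 t=1:−1/12 = -1/16; ⇒ 3j(2 3 3; 1 1 -2)² = 1/28, sgn +1
I_A²/I_B² = (1/21)/(1/28) = 4/3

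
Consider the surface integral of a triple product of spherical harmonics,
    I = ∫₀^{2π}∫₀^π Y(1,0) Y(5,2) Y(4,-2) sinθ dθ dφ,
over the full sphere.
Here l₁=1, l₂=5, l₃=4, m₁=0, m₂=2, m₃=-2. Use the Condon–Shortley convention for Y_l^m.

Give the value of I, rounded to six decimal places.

0.225034

m-sum 0 ✓  L=10 even ✓  4≤4≤6 ✓
Π(2lᵢ+1) = 3×11×9 = 297
triangle coeff Δ(1,5,4) = 1/495
Σ_t [1,1]: t=1:−1/576 = -1/576
(3j)²=5/99 [(1 5 4; 0 0 0)], sign=-1
Σ_t [1,1]: t=1:−1/1440 = -1/1440
(3j)²=7/165 [(1 5 4; 0 2 -2)], sign=-1
⇒ 4πI² = 7/11
I = (+1)√(7/11/(4π)) = 0.22503380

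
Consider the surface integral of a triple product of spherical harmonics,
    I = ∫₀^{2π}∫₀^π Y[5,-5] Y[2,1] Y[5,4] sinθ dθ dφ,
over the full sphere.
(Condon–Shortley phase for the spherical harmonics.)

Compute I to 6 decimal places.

-0.187924

m-sum 0 ✓  L=12 even ✓  3≤5≤7 ✓
Π(2lᵢ+1) = 11×5×11 = 605
triangle coeff Δ(5,2,5) = 1/38610
Σ_t [0,2]: t=0:+1/2880 t=1:−1/576 t=2:+1/2880 = -1/960
(3j)²=10/429 [(5 2 5; 0 0 0)], sign=+1
Σ_t [2,2]: t=2:+1/80640 = 1/80640
(3j)²=9/286 [(5 2 5; -5 1 4)], sign=-1
⇒ 4πI² = 75/169
I = (-1)√(75/169/(4π)) = -0.18792404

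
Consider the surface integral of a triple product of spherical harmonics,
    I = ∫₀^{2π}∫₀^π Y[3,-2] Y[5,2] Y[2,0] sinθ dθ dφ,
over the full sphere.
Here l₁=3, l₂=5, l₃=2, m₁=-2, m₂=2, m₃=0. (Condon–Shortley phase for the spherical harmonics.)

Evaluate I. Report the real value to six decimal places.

0.190188

Checks pass: Σm=0; 10 even; l₃=2∈[2,8].
(2·3+1)(2·5+1)(2·2+1) = 385
Δ: 6! 0! 4! / 11! → 1/2310
sum: t=3:−1/144 = -1/144
3j²(3 5 2; 0 0 0) = Δ·Π!·Σ² = 10/231  (sign -1)
sum: t=5:−1/480 = -1/480
3j²(3 5 2; -2 2 0) = Δ·Π!·Σ² = 3/110  (sign -1)
combine: 4πI² = 385·10/231·3/110 = 5/11
take √, sign +1: I = 0.19018827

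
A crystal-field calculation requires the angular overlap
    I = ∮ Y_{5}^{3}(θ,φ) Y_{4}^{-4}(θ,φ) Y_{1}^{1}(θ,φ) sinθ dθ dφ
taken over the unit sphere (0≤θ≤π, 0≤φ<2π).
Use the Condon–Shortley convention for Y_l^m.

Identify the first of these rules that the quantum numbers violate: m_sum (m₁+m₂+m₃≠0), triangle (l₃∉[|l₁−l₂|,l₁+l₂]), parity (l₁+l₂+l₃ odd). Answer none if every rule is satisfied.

none

azimuthal sum: 3 − 4 + 1 = 0  ✓
1 ≤ 1 ≤ 9 (triangle on l)  ✓
L = 5 + 4 + 1 = 10 (even)  ✓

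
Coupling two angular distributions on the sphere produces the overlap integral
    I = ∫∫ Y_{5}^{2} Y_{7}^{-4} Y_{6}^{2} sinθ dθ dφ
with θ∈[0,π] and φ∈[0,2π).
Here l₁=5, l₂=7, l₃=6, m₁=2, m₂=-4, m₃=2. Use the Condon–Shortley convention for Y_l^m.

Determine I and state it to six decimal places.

0.116075

Rules hold: Σm=0, L=18 even, 2≤6≤12.
N = 11·15·13 = 2145
Δ = 6!·4!·8!/19! = 1/174594420
Racah Σ t=1..5: t=1:−1/4147200 t=2:+1/207360 t=3:−1/82944 t=4:+1/207360 t=5:−1/4147200 = -1/345600
⇒ 3j(5 7 6; 0 0 0)² = 420/46189, sgn -1
Racah Σ t=0..3: t=0:+1/3110400 t=1:−1/691200 t=2:+1/1451520 t=3:−1/34836480 = -1/2150400
⇒ 3j(5 7 6; 2 -4 2)² = 729/83980, sgn -1
4πI² = N·(3j₀)²·(3jₘ)² = 229635/1356277
I = +1·√(0.169313/4π) = 0.11607533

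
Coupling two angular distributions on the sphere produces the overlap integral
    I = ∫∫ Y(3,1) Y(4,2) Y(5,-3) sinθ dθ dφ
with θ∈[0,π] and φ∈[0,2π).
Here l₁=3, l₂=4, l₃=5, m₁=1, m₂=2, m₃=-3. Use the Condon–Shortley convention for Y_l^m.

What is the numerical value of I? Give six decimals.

Checks pass: Σm=0; 12 even; l₃=5∈[1,7].
(2·3+1)(2·4+1)(2·5+1) = 693
Δ: 2! 4! 6! / 13! → 1/180180
sum: t=0:+1/576 t=1:−1/144 t=2:+1/576 = -1/288
3j²(3 4 5; 0 0 0) = Δ·Π!·Σ² = 20/1001  (sign +1)
sum: t=0:+1/5760 t=1:−1/720 t=2:+1/2304 = -1/1280
3j²(3 4 5; 1 2 -3) = Δ·Π!·Σ² = 27/1430  (sign -1)
combine: 4πI² = 693·20/1001·27/1430 = 486/1859
take √, sign -1: I = -0.14423595

-0.144236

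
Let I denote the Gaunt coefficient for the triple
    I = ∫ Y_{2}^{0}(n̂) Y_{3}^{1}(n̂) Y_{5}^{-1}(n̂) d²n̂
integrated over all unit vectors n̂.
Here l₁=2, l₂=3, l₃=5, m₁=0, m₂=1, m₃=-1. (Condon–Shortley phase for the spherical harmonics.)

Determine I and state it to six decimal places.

-0.227318

m-sum 0 ✓  L=10 even ✓  1≤5≤5 ✓
Π(2lᵢ+1) = 5×7×11 = 385
triangle coeff Δ(2,3,5) = 1/2310
Σ_t [0,0]: t=0:+1/144 = 1/144
(3j)²=10/231 [(2 3 5; 0 0 0)], sign=-1
Σ_t [0,0]: t=0:+1/192 = 1/192
(3j)²=3/77 [(2 3 5; 0 1 -1)], sign=+1
⇒ 4πI² = 50/77
I = (-1)√(50/77/(4π)) = -0.22731846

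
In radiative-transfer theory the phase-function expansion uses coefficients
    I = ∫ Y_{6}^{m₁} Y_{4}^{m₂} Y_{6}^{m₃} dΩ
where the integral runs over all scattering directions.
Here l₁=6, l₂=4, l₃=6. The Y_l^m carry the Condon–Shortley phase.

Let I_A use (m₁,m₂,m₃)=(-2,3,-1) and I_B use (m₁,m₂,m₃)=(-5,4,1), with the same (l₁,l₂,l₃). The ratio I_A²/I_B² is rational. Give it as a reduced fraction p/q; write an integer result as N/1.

49/330

Shared (l₁,l₂,l₃)=(6,4,6): N and (l;000)² cancel in I_A²/I_B².
A: Δ = 4!·8!·4!/17! = 1/15315300; Racah Σ t=3..4: t=3:−1/103680 t=4:+1/82944 = 1/414720; ⇒ 3j(6 4 6; -2 3 -1)² = 49/43758, sgn -1
B: Δ = 4!·8!·4!/17! = 1/15315300; Racah Σ t=4..4: t=4:+1/2903040 = 1/2903040; ⇒ 3j(6 4 6; -5 4 1)² = 5/663, sgn -1
I_A²/I_B² = (49/43758)/(5/663) = 49/330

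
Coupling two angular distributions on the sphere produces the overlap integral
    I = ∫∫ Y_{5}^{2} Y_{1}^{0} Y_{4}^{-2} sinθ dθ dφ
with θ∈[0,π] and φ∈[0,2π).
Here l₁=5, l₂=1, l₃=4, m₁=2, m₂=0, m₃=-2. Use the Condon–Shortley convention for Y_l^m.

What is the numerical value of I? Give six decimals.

m-sum 0 ✓  L=10 even ✓  4≤4≤6 ✓
Π(2lᵢ+1) = 11×3×9 = 297
triangle coeff Δ(5,1,4) = 1/495
Σ_t [1,1]: t=1:−1/576 = -1/576
(3j)²=5/99 [(5 1 4; 0 0 0)], sign=-1
Σ_t [1,1]: t=1:−1/1440 = -1/1440
(3j)²=7/165 [(5 1 4; 2 0 -2)], sign=-1
⇒ 4πI² = 7/11
I = (+1)√(7/11/(4π)) = 0.22503380

0.225034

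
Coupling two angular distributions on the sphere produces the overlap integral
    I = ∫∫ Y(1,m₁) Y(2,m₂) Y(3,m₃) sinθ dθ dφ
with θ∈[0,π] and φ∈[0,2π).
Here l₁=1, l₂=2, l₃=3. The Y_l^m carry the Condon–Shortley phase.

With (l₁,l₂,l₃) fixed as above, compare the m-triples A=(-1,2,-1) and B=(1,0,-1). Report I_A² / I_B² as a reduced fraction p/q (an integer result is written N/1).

1/6

Same 1,2,3: normalisation and zero-m 3j drop out of the ratio.
A: Δ: 0! 2! 4! / 7! → 1/105; sum: t=0:+1/48 = 1/48; 3j²(1 2 3; -1 2 -1) = Δ·Π!·Σ² = 1/105  (sign +1)
B: Δ: 0! 2! 4! / 7! → 1/105; sum: t=0:+1/8 = 1/8; 3j²(1 2 3; 1 0 -1) = Δ·Π!·Σ² = 2/35  (sign +1)
I_A²/I_B² = (1/105)/(2/35) = 1/6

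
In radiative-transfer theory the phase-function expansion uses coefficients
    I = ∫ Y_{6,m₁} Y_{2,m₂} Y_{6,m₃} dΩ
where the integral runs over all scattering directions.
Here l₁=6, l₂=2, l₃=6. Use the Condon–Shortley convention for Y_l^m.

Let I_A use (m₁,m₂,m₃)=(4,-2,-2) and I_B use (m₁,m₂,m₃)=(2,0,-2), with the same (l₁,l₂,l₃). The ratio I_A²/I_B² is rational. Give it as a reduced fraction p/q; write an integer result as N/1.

l's match ⇒ only the (l;m) 3-j factors differ between A and B.
A: triangle coeff Δ(6,2,6) = 1/90090; Σ_t [0,0]: t=0:+1/322560 = 1/322560; (3j)²=18/1001 [(6 2 6; 4 -2 -2)], sign=+1
B: triangle coeff Δ(6,2,6) = 1/90090; Σ_t [0,2]: t=0:+1/69120 t=1:−1/30240 t=2:+1/322560 = -1/64512; (3j)²=10/1001 [(6 2 6; 2 0 -2)], sign=-1
I_A²/I_B² = (18/1001)/(10/1001) = 9/5

9/5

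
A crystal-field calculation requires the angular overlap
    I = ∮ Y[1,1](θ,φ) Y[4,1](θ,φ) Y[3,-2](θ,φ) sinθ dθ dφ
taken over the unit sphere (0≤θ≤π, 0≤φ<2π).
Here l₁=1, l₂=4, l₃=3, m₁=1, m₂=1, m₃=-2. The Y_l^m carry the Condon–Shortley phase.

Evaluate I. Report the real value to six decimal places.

-0.106622

Checks pass: Σm=0; 8 even; l₃=3∈[3,5].
(2·1+1)(2·4+1)(2·3+1) = 189
Δ: 2! 0! 6! / 9! → 1/252
sum: t=1:−1/36 = -1/36
3j²(1 4 3; 0 0 0) = Δ·Π!·Σ² = 4/63  (sign +1)
sum: t=0:+1/240 = 1/240
3j²(1 4 3; 1 1 -2) = Δ·Π!·Σ² = 1/84  (sign -1)
combine: 4πI² = 189·4/63·1/84 = 1/7
take √, sign -1: I = -0.10662181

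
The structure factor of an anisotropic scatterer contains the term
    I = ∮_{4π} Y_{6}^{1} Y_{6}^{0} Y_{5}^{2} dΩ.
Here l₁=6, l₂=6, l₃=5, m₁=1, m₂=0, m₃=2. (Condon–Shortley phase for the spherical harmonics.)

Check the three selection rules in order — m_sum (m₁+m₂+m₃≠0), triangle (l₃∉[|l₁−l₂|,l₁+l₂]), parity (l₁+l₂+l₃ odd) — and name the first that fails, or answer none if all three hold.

Σmᵢ = 3  ✗
l₃∈[|l₁−l₂|,l₁+l₂]=[0,12], have l₃=5
Σlᵢ = 17 ⇒ odd

m_sum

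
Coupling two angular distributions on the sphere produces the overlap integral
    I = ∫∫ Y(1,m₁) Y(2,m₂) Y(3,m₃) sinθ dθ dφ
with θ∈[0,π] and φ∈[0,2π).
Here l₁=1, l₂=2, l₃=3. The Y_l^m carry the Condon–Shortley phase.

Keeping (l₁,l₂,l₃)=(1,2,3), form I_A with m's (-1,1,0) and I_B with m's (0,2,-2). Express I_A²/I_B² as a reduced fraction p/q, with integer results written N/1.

3/5

Same 1,2,3: normalisation and zero-m 3j drop out of the ratio.
A: Δ: 0! 2! 4! / 7! → 1/105; sum: t=0:+1/12 = 1/12; 3j²(1 2 3; -1 1 0) = Δ·Π!·Σ² = 1/35  (sign -1)
B: Δ: 0! 2! 4! / 7! → 1/105; sum: t=0:+1/24 = 1/24; 3j²(1 2 3; 0 2 -2) = Δ·Π!·Σ² = 1/21  (sign -1)
I_A²/I_B² = (1/35)/(1/21) = 3/5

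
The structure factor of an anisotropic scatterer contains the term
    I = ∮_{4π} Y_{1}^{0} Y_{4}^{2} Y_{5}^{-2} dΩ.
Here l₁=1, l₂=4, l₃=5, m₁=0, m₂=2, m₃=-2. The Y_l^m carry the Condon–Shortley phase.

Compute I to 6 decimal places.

m-sum 0 ✓  L=10 even ✓  3≤5≤5 ✓
Π(2lᵢ+1) = 3×9×11 = 297
triangle coeff Δ(1,4,5) = 1/495
Σ_t [0,0]: t=0:+1/576 = 1/576
(3j)²=5/99 [(1 4 5; 0 0 0)], sign=-1
Σ_t [0,0]: t=0:+1/1440 = 1/1440
(3j)²=7/165 [(1 4 5; 0 2 -2)], sign=-1
⇒ 4πI² = 7/11
I = (+1)√(7/11/(4π)) = 0.22503380

0.225034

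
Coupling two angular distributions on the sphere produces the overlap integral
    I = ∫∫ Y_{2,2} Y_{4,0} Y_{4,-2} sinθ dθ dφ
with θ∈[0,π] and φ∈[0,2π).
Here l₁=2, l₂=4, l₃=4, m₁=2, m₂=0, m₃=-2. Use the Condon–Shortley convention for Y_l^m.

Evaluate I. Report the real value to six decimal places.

-0.190365

Checks pass: Σm=0; 10 even; l₃=4∈[2,6].
(2·2+1)(2·4+1)(2·4+1) = 405
Δ: 2! 2! 6! / 11! → 1/13860
sum: t=0:+1/192 t=1:−1/36 t=2:+1/192 = -5/288
3j²(2 4 4; 0 0 0) = Δ·Π!·Σ² = 20/693  (sign -1)
sum: t=0:+1/192 = 1/192
3j²(2 4 4; 2 0 -2) = Δ·Π!·Σ² = 3/77  (sign +1)
combine: 4πI² = 405·20/693·3/77 = 2700/5929
take √, sign -1: I = -0.19036462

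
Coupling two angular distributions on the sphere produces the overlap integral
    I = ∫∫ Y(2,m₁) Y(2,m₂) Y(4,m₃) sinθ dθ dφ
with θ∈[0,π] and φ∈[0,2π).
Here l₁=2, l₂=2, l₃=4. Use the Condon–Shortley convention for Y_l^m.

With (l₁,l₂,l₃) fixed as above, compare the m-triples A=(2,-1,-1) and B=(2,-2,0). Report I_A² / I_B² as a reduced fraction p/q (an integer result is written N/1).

Same 2,2,4: normalisation and zero-m 3j drop out of the ratio.
A: Δ: 0! 4! 4! / 9! → 1/630; sum: t=0:+1/144 = 1/144; 3j²(2 2 4; 2 -1 -1) = Δ·Π!·Σ² = 1/126  (sign -1)
B: Δ: 0! 4! 4! / 9! → 1/630; sum: t=0:+1/576 = 1/576; 3j²(2 2 4; 2 -2 0) = Δ·Π!·Σ² = 1/630  (sign +1)
I_A²/I_B² = (1/126)/(1/630) = 5/1

5/1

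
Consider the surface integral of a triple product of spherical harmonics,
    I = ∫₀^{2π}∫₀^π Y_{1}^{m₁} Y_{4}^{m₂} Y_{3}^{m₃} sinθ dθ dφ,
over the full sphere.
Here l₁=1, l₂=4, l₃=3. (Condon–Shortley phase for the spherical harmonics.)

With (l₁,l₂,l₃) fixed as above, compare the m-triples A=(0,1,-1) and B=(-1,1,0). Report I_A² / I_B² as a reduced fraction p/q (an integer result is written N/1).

3/2

l's match ⇒ only the (l;m) 3-j factors differ between A and B.
A: triangle coeff Δ(1,4,3) = 1/252; Σ_t [1,1]: t=1:−1/48 = -1/48; (3j)²=5/84 [(1 4 3; 0 1 -1)], sign=-1
B: triangle coeff Δ(1,4,3) = 1/252; Σ_t [2,2]: t=2:+1/72 = 1/72; (3j)²=5/126 [(1 4 3; -1 1 0)], sign=-1
I_A²/I_B² = (5/84)/(5/126) = 3/2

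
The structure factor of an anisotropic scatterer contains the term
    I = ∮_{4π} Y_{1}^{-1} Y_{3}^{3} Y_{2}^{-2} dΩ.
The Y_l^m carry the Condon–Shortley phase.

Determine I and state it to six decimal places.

-0.319865

Rules hold: Σm=0, L=6 even, 2≤2≤4.
N = 3·7·5 = 105
Δ = 2!·0!·4!/7! = 1/105
Racah Σ t=1..1: t=1:−1/4 = -1/4
⇒ 3j(1 3 2; 0 0 0)² = 3/35, sgn -1
Racah Σ t=2..2: t=2:+1/48 = 1/48
⇒ 3j(1 3 2; -1 3 -2)² = 1/7, sgn +1
4πI² = N·(3j₀)²·(3jₘ)² = 9/7
I = -1·√(1.28571/4π) = -0.31986543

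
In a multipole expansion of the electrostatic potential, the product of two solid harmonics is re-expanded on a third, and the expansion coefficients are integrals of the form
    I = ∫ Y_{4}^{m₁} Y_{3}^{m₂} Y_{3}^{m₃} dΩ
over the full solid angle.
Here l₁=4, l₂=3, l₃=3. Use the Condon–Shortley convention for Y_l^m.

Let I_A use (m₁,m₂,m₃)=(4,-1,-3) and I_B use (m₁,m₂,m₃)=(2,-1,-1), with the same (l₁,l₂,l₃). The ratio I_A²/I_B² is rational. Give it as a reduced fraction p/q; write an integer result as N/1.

21/20

Shared (l₁,l₂,l₃)=(4,3,3): N and (l;000)² cancel in I_A²/I_B².
A: Δ = 4!·4!·2!/11! = 1/34650; Racah Σ t=0..0: t=0:+1/1152 = 1/1152; ⇒ 3j(4 3 3; 4 -1 -3)² = 1/33, sgn +1
B: Δ = 4!·4!·2!/11! = 1/34650; Racah Σ t=0..2: t=0:+1/192 t=1:−1/36 t=2:+1/192 = -5/288; ⇒ 3j(4 3 3; 2 -1 -1)² = 20/693, sgn -1
I_A²/I_B² = (1/33)/(20/693) = 21/20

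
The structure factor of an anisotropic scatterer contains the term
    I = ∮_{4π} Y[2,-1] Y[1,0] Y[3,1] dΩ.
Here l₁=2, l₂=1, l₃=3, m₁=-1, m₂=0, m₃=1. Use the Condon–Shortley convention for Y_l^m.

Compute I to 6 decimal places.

-0.233597

Checks pass: Σm=0; 6 even; l₃=3∈[1,3].
(2·2+1)(2·1+1)(2·3+1) = 105
Δ: 0! 4! 2! / 7! → 1/105
sum: t=0:+1/4 = 1/4
3j²(2 1 3; 0 0 0) = Δ·Π!·Σ² = 3/35  (sign -1)
sum: t=0:+1/6 = 1/6
3j²(2 1 3; -1 0 1) = Δ·Π!·Σ² = 8/105  (sign +1)
combine: 4πI² = 105·3/35·8/105 = 24/35
take √, sign -1: I = -0.23359668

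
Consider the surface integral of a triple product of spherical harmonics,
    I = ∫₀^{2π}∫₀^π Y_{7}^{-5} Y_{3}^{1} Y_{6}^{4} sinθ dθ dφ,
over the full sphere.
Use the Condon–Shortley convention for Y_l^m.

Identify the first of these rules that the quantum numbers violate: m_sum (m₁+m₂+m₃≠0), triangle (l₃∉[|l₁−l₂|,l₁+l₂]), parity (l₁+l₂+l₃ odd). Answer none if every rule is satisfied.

Σmᵢ = 0  ✓
l₃∈[|l₁−l₂|,l₁+l₂]=[4,10], have l₃=6  ✓
Σlᵢ = 16 ⇒ even  ✓

none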